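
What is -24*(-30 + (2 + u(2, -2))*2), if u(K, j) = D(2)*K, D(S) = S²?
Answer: 240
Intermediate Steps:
u(K, j) = 4*K (u(K, j) = 2²*K = 4*K)
-24*(-30 + (2 + u(2, -2))*2) = -24*(-30 + (2 + 4*2)*2) = -24*(-30 + (2 + 8)*2) = -24*(-30 + 10*2) = -24*(-30 + 20) = -24*(-10) = 240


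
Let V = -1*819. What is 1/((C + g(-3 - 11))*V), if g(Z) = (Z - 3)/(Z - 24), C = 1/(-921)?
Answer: -11666/4263987 ≈ -0.0027359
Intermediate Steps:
C = -1/921 ≈ -0.0010858
V = -819
g(Z) = (-3 + Z)/(-24 + Z)
1/((C + g(-3 - 11))*V) = 1/(-1/921 + (-3 + (-3 - 11))/(-24 + (-3 - 11))*(-819)) = -1/819/(-1/921 + (-3 - 14)/(-24 - 14)) = -1/819/(-1/921 - 17/(-38)) = -1/819/(-1/921 - 1/38*(-17)) = -1/819/(-1/921 + 17/38) = -1/819/(15619/34998) = (34998/15619)*(-1/819) = -11666/4263987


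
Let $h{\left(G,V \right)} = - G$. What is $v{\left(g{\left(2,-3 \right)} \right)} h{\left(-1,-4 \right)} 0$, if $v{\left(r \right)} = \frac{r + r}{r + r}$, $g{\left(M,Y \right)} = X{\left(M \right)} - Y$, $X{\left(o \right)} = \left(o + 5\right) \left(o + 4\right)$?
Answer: $0$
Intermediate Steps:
$X{\left(o \right)} = \left(4 + o\right) \left(5 + o\right)$ ($X{\left(o \right)} = \left(5 + o\right) \left(4 + o\right) = \left(4 + o\right) \left(5 + o\right)$)
$g{\left(M,Y \right)} = 20 + M^{2} - Y + 9 M$ ($g{\left(M,Y \right)} = \left(20 + M^{2} + 9 M\right) - Y = 20 + M^{2} - Y + 9 M$)
$v{\left(r \right)} = 1$ ($v{\left(r \right)} = \frac{2 r}{2 r} = 2 r \frac{1}{2 r} = 1$)
$v{\left(g{\left(2,-3 \right)} \right)} h{\left(-1,-4 \right)} 0 = 1 \left(\left(-1\right) \left(-1\right)\right) 0 = 1 \cdot 1 \cdot 0 = 1 \cdot 0 = 0$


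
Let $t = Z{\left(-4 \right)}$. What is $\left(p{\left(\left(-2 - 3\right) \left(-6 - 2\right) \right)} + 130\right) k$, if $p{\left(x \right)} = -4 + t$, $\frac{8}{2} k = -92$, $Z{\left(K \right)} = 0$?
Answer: $-2898$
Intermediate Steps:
$k = -23$ ($k = \frac{1}{4} \left(-92\right) = -23$)
$t = 0$
$p{\left(x \right)} = -4$ ($p{\left(x \right)} = -4 + 0 = -4$)
$\left(p{\left(\left(-2 - 3\right) \left(-6 - 2\right) \right)} + 130\right) k = \left(-4 + 130\right) \left(-23\right) = 126 \left(-23\right) = -2898$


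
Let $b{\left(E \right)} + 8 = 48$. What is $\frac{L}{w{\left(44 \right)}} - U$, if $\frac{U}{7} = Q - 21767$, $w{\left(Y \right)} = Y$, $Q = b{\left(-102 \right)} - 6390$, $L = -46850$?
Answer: $\frac{4306593}{22} \approx 1.9575 \cdot 10^{5}$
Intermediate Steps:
$b{\left(E \right)} = 40$ ($b{\left(E \right)} = -8 + 48 = 40$)
$Q = -6350$ ($Q = 40 - 6390 = -6350$)
$U = -196819$ ($U = 7 \left(-6350 - 21767\right) = 7 \left(-28117\right) = -196819$)
$\frac{L}{w{\left(44 \right)}} - U = - \frac{46850}{44} - -196819 = \left(-46850\right) \frac{1}{44} + 196819 = - \frac{23425}{22} + 196819 = \frac{4306593}{22}$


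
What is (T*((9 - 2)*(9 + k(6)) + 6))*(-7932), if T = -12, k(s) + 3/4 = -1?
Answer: 5401692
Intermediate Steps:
k(s) = -7/4 (k(s) = -3/4 - 1 = -7/4)
(T*((9 - 2)*(9 + k(6)) + 6))*(-7932) = -12*((9 - 2)*(9 - 7/4) + 6)*(-7932) = -12*(7*(29/4) + 6)*(-7932) = -12*(203/4 + 6)*(-7932) = -12*227/4*(-7932) = -681*(-7932) = 5401692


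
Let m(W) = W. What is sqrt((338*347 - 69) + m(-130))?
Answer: sqrt(117087) ≈ 342.18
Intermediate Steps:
sqrt((338*347 - 69) + m(-130)) = sqrt((338*347 - 69) - 130) = sqrt((117286 - 69) - 130) = sqrt(117217 - 130) = sqrt(117087)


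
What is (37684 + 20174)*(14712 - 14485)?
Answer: 13133766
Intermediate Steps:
(37684 + 20174)*(14712 - 14485) = 57858*227 = 13133766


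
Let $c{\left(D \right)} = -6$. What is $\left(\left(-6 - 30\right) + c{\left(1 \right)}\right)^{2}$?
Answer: $1764$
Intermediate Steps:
$\left(\left(-6 - 30\right) + c{\left(1 \right)}\right)^{2} = \left(\left(-6 - 30\right) - 6\right)^{2} = \left(-36 - 6\right)^{2} = \left(-42\right)^{2} = 1764$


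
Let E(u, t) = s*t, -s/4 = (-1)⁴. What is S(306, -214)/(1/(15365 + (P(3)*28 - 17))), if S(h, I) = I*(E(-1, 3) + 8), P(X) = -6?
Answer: 12994080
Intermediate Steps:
s = -4 (s = -4*(-1)⁴ = -4*1 = -4)
E(u, t) = -4*t
S(h, I) = -4*I (S(h, I) = I*(-4*3 + 8) = I*(-12 + 8) = I*(-4) = -4*I)
S(306, -214)/(1/(15365 + (P(3)*28 - 17))) = (-4*(-214))/(1/(15365 + (-6*28 - 17))) = 856/(1/(15365 + (-168 - 17))) = 856/(1/(15365 - 185)) = 856/(1/15180) = 856*15180 = 12994080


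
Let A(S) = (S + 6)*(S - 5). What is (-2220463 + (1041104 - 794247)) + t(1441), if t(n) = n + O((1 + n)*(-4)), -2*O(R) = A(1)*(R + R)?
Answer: -2133669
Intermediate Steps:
A(S) = (-5 + S)*(6 + S) (A(S) = (6 + S)*(-5 + S) = (-5 + S)*(6 + S))
O(R) = 28*R (O(R) = -(-30 + 1 + 1²)*(R + R)/2 = -(-30 + 1 + 1)*2*R/2 = -(-14)*2*R = -(-28)*R = 28*R)
t(n) = -112 - 111*n (t(n) = n + 28*((1 + n)*(-4)) = n + 28*(-4 - 4*n) = n + (-112 - 112*n) = -112 - 111*n)
(-2220463 + (1041104 - 794247)) + t(1441) = (-2220463 + (1041104 - 794247)) + (-112 - 111*1441) = (-2220463 + 246857) + (-112 - 159951) = -1973606 - 160063 = -2133669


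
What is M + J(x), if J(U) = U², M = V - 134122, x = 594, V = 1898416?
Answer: 2117130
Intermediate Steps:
M = 1764294 (M = 1898416 - 134122 = 1764294)
M + J(x) = 1764294 + 594² = 1764294 + 352836 = 2117130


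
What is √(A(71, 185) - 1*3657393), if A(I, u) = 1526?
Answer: I*√3655867 ≈ 1912.0*I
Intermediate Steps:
√(A(71, 185) - 1*3657393) = √(1526 - 1*3657393) = √(1526 - 3657393) = √(-3655867) = I*√3655867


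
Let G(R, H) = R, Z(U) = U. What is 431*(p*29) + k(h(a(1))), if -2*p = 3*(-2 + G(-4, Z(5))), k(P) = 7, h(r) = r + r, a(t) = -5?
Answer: 112498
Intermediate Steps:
h(r) = 2*r
p = 9 (p = -3*(-2 - 4)/2 = -3*(-6)/2 = -½*(-18) = 9)
431*(p*29) + k(h(a(1))) = 431*(9*29) + 7 = 431*261 + 7 = 112491 + 7 = 112498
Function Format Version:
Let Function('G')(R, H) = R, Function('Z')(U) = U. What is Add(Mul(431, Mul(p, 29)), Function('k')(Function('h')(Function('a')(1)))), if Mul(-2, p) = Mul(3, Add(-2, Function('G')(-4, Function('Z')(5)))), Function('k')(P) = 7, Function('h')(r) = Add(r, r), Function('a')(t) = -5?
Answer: 112498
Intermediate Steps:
Function('h')(r) = Mul(2, r)
p = 9 (p = Mul(Rational(-1, 2), Mul(3, Add(-2, -4))) = Mul(Rational(-1, 2), Mul(3, -6)) = Mul(Rational(-1, 2), -18) = 9)
Add(Mul(431, Mul(p, 29)), Function('k')(Function('h')(Function('a')(1)))) = Add(Mul(431, Mul(9, 29)), 7) = Add(Mul(431, 261), 7) = Add(112491, 7) = 112498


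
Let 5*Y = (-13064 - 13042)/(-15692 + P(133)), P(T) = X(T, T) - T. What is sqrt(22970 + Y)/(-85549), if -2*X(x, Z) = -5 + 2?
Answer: -sqrt(63904262498230)/4512282005 ≈ -0.0017716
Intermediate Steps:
X(x, Z) = 3/2 (X(x, Z) = -(-5 + 2)/2 = -1/2*(-3) = 3/2)
P(T) = 3/2 - T
Y = 17404/52745 (Y = ((-13064 - 13042)/(-15692 + (3/2 - 1*133)))/5 = (-26106/(-15692 + (3/2 - 133)))/5 = (-26106/(-15692 - 263/2))/5 = (-26106/(-31647/2))/5 = (-26106*(-2/31647))/5 = (1/5)*(17404/10549) = 17404/52745 ≈ 0.32997)
sqrt(22970 + Y)/(-85549) = sqrt(22970 + 17404/52745)/(-85549) = sqrt(1211570054/52745)*(-1/85549) = (sqrt(63904262498230)/52745)*(-1/85549) = -sqrt(63904262498230)/4512282005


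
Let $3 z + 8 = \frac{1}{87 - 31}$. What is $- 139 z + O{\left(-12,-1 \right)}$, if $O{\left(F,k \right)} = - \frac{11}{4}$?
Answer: $\frac{20557}{56} \approx 367.09$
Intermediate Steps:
$O{\left(F,k \right)} = - \frac{11}{4}$ ($O{\left(F,k \right)} = \left(-11\right) \frac{1}{4} = - \frac{11}{4}$)
$z = - \frac{149}{56}$ ($z = - \frac{8}{3} + \frac{1}{3 \left(87 - 31\right)} = - \frac{8}{3} + \frac{1}{3 \cdot 56} = - \frac{8}{3} + \frac{1}{3} \cdot \frac{1}{56} = - \frac{8}{3} + \frac{1}{168} = - \frac{149}{56} \approx -2.6607$)
$- 139 z + O{\left(-12,-1 \right)} = \left(-139\right) \left(- \frac{149}{56}\right) - \frac{11}{4} = \frac{20711}{56} - \frac{11}{4} = \frac{20557}{56}$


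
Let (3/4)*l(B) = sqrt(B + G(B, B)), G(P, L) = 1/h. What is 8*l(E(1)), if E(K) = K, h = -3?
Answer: 32*sqrt(6)/9 ≈ 8.7093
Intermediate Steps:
G(P, L) = -1/3 (G(P, L) = 1/(-3) = -1/3)
l(B) = 4*sqrt(-1/3 + B)/3 (l(B) = 4*sqrt(B - 1/3)/3 = 4*sqrt(-1/3 + B)/3)
8*l(E(1)) = 8*(4*sqrt(-3 + 9*1)/9) = 8*(4*sqrt(-3 + 9)/9) = 8*(4*sqrt(6)/9) = 32*sqrt(6)/9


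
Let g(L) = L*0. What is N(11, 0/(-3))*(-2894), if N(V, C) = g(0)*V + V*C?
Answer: 0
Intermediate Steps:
g(L) = 0
N(V, C) = C*V (N(V, C) = 0*V + V*C = 0 + C*V = C*V)
N(11, 0/(-3))*(-2894) = ((0/(-3))*11)*(-2894) = ((0*(-⅓))*11)*(-2894) = (0*11)*(-2894) = 0*(-2894) = 0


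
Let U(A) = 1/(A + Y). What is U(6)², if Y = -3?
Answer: ⅑ ≈ 0.11111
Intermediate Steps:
U(A) = 1/(-3 + A) (U(A) = 1/(A - 3) = 1/(-3 + A))
U(6)² = (1/(-3 + 6))² = (1/3)² = (⅓)² = ⅑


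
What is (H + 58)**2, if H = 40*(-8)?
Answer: 68644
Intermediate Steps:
H = -320
(H + 58)**2 = (-320 + 58)**2 = (-262)**2 = 68644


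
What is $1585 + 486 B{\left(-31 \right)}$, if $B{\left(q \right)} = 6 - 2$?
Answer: $3529$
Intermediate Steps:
$B{\left(q \right)} = 4$
$1585 + 486 B{\left(-31 \right)} = 1585 + 486 \cdot 4 = 1585 + 1944 = 3529$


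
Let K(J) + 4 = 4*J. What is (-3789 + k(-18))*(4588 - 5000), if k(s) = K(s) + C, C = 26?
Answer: 1581668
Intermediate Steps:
K(J) = -4 + 4*J
k(s) = 22 + 4*s (k(s) = (-4 + 4*s) + 26 = 22 + 4*s)
(-3789 + k(-18))*(4588 - 5000) = (-3789 + (22 + 4*(-18)))*(4588 - 5000) = (-3789 + (22 - 72))*(-412) = (-3789 - 50)*(-412) = -3839*(-412) = 1581668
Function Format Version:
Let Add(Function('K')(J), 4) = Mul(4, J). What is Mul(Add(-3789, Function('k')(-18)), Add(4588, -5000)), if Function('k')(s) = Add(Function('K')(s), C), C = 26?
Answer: 1581668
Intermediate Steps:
Function('K')(J) = Add(-4, Mul(4, J))
Function('k')(s) = Add(22, Mul(4, s)) (Function('k')(s) = Add(Add(-4, Mul(4, s)), 26) = Add(22, Mul(4, s)))
Mul(Add(-3789, Function('k')(-18)), Add(4588, -5000)) = Mul(Add(-3789, Add(22, Mul(4, -18))), Add(4588, -5000)) = Mul(Add(-3789, Add(22, -72)), -412) = Mul(Add(-3789, -50), -412) = Mul(-3839, -412) = 1581668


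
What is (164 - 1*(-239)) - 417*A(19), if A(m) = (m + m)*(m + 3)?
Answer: -348209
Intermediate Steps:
A(m) = 2*m*(3 + m) (A(m) = (2*m)*(3 + m) = 2*m*(3 + m))
(164 - 1*(-239)) - 417*A(19) = (164 - 1*(-239)) - 834*19*(3 + 19) = (164 + 239) - 834*19*22 = 403 - 417*836 = 403 - 348612 = -348209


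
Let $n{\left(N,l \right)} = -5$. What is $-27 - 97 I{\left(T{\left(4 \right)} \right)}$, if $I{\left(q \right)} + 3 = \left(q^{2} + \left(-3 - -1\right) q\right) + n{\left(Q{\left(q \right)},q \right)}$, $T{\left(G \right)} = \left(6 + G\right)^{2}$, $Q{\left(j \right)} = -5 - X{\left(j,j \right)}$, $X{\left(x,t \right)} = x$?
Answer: $-949851$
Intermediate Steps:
$Q{\left(j \right)} = -5 - j$
$I{\left(q \right)} = -8 + q^{2} - 2 q$ ($I{\left(q \right)} = -3 - \left(5 - q^{2} - \left(-3 - -1\right) q\right) = -3 - \left(5 - q^{2} - \left(-3 + 1\right) q\right) = -3 - \left(5 - q^{2} + 2 q\right) = -8 + q^{2} - 2 q$)
$-27 - 97 I{\left(T{\left(4 \right)} \right)} = -27 - 97 \left(-8 + \left(\left(6 + 4\right)^{2}\right)^{2} - 2 \left(6 + 4\right)^{2}\right) = -27 - 97 \left(-8 + \left(10^{2}\right)^{2} - 2 \cdot 10^{2}\right) = -27 - 97 \left(-8 + 100^{2} - 200\right) = -27 - 97 \left(-8 + 10000 - 200\right) = -27 - 949824 = -949851$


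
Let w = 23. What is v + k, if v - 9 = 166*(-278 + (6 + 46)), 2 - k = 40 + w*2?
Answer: -37591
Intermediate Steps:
k = -84 (k = 2 - (40 + 23*2) = 2 - (40 + 46) = 2 - 1*86 = 2 - 86 = -84)
v = -37507 (v = 9 + 166*(-278 + (6 + 46)) = 9 + 166*(-278 + 52) = 9 + 166*(-226) = 9 - 37516 = -37507)
v + k = -37507 - 84 = -37591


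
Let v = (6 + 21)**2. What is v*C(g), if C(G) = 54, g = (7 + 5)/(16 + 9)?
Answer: 39366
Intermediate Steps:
g = 12/25 ≈ 0.48000
v = 729 (v = 27**2 = 729)
v*C(g) = 729*54 = 39366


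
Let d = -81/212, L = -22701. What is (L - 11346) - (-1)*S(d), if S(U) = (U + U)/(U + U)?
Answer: -34046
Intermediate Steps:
d = -81/212 (d = -81*1/212 = -81/212 ≈ -0.38208)
S(U) = 1 (S(U) = (2*U)/((2*U)) = (2*U)*(1/(2*U)) = 1)
(L - 11346) - (-1)*S(d) = (-22701 - 11346) - (-1) = -34047 - 1*(-1) = -34047 + 1 = -34046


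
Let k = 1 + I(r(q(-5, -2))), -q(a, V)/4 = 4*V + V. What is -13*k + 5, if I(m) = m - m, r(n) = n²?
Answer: -8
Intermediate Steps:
q(a, V) = -20*V (q(a, V) = -4*(4*V + V) = -20*V)
I(m) = 0
k = 1 (k = 1 + 0 = 1)
-13*k + 5 = -13*1 + 5 = -13 + 5 = -8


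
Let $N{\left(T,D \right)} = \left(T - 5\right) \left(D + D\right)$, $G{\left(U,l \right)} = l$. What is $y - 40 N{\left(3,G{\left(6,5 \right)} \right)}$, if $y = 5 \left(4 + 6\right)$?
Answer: $850$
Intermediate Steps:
$N{\left(T,D \right)} = 2 D \left(-5 + T\right)$ ($N{\left(T,D \right)} = \left(-5 + T\right) 2 D = 2 D \left(-5 + T\right)$)
$y = 50$ ($y = 5 \cdot 10 = 50$)
$y - 40 N{\left(3,G{\left(6,5 \right)} \right)} = 50 - 40 \cdot 2 \cdot 5 \left(-5 + 3\right) = 50 - 40 \cdot 2 \cdot 5 \left(-2\right) = 50 - -800 = 50 + 800 = 850$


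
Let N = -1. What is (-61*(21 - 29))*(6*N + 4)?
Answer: -976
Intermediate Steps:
(-61*(21 - 29))*(6*N + 4) = (-61*(21 - 29))*(6*(-1) + 4) = (-61*(-8))*(-6 + 4) = 488*(-2) = -976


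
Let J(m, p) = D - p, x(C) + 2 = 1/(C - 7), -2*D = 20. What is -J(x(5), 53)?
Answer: 63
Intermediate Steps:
D = -10 (D = -½*20 = -10)
x(C) = -2 + 1/(-7 + C) (x(C) = -2 + 1/(C - 7) = -2 + 1/(-7 + C))
J(m, p) = -10 - p
-J(x(5), 53) = -(-10 - 1*53) = -(-10 - 53) = -1*(-63) = 63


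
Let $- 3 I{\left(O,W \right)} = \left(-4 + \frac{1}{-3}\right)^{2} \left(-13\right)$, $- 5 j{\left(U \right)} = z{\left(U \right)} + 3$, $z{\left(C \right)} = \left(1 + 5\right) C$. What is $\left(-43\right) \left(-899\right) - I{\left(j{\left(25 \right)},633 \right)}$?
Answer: $\frac{1041542}{27} \approx 38576.0$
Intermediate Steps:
$z{\left(C \right)} = 6 C$
$j{\left(U \right)} = - \frac{3}{5} - \frac{6 U}{5}$ ($j{\left(U \right)} = - \frac{6 U + 3}{5} = - \frac{3 + 6 U}{5} = - \frac{3}{5} - \frac{6 U}{5}$)
$I{\left(O,W \right)} = \frac{2197}{27}$ ($I{\left(O,W \right)} = - \frac{\left(-4 + \frac{1}{-3}\right)^{2} \left(-13\right)}{3} = - \frac{\left(-4 - \frac{1}{3}\right)^{2} \left(-13\right)}{3} = - \frac{\left(- \frac{13}{3}\right)^{2} \left(-13\right)}{3} = - \frac{\frac{169}{9} \left(-13\right)}{3} = \left(- \frac{1}{3}\right) \left(- \frac{2197}{9}\right) = \frac{2197}{27}$)
$\left(-43\right) \left(-899\right) - I{\left(j{\left(25 \right)},633 \right)} = \left(-43\right) \left(-899\right) - \frac{2197}{27} = 38657 - \frac{2197}{27} = \frac{1041542}{27}$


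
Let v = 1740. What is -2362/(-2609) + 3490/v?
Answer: 1321529/453966 ≈ 2.9111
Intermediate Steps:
-2362/(-2609) + 3490/v = -2362/(-2609) + 3490/1740 = -2362*(-1/2609) + 3490*(1/1740) = 2362/2609 + 349/174 = 1321529/453966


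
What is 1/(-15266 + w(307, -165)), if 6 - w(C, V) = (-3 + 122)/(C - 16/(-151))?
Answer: -46373/707669949 ≈ -6.5529e-5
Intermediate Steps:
w(C, V) = 6 - 119/(16/151 + C) (w(C, V) = 6 - (-3 + 122)/(C - 16/(-151)) = 6 - 119/(C - 16*(-1/151)) = 6 - 119/(C + 16/151) = 6 - 119/(16/151 + C))
1/(-15266 + w(307, -165)) = 1/(-15266 + (-17873 + 906*307)/(16 + 151*307)) = 1/(-15266 + (-17873 + 278142)/(16 + 46357)) = 1/(-15266 + 260269/46373) = 1/(-707669949/46373) = -46373/707669949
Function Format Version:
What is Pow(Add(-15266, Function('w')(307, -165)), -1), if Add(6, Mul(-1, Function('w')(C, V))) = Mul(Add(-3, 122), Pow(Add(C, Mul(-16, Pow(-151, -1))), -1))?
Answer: Rational(-46373, 707669949) ≈ -6.5529e-5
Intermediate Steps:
Function('w')(C, V) = Add(6, Mul(-119, Pow(Add(Rational(16, 151), C), -1))) (Function('w')(C, V) = Add(6, Mul(-1, Mul(Add(-3, 122), Pow(Add(C, Mul(-16, Pow(-151, -1))), -1)))) = Add(6, Mul(-1, Mul(119, Pow(Add(C, Mul(-16, Rational(-1, 151))), -1)))) = Add(6, Mul(-1, Mul(119, Pow(Add(C, Rational(16, 151)), -1)))) = Add(6, Mul(-1, Mul(119, Pow(Add(Rational(16, 151), C), -1)))) = Add(6, Mul(-119, Pow(Add(Rational(16, 151), C), -1))))
Pow(Add(-15266, Function('w')(307, -165)), -1) = Pow(Add(-15266, Mul(Pow(Add(16, Mul(151, 307)), -1), Add(-17873, Mul(906, 307)))), -1) = Pow(Add(-15266, Mul(Pow(Add(16, 46357), -1), Add(-17873, 278142))), -1) = Pow(Add(-15266, Mul(Pow(46373, -1), 260269)), -1) = Pow(Add(-15266, Mul(Rational(1, 46373), 260269)), -1) = Pow(Add(-15266, Rational(260269, 46373)), -1) = Pow(Rational(-707669949, 46373), -1) = Rational(-46373, 707669949)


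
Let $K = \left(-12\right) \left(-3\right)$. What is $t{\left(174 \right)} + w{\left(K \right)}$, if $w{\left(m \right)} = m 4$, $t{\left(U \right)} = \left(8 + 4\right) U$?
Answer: $2232$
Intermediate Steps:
$t{\left(U \right)} = 12 U$
$K = 36$
$w{\left(m \right)} = 4 m$
$t{\left(174 \right)} + w{\left(K \right)} = 12 \cdot 174 + 4 \cdot 36 = 2088 + 144 = 2232$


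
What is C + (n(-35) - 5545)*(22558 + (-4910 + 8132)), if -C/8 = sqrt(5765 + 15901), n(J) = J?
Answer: -143852400 - 8*sqrt(21666) ≈ -1.4385e+8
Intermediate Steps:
C = -8*sqrt(21666) (C = -8*sqrt(5765 + 15901) = -8*sqrt(21666) ≈ -1177.6)
C + (n(-35) - 5545)*(22558 + (-4910 + 8132)) = -8*sqrt(21666) + (-35 - 5545)*(22558 + (-4910 + 8132)) = -8*sqrt(21666) - 5580*(22558 + 3222) = -8*sqrt(21666) - 5580*25780 = -8*sqrt(21666) - 143852400 = -143852400 - 8*sqrt(21666)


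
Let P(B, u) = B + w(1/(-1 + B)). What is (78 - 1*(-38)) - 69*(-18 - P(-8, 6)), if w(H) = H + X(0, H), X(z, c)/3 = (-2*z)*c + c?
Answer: 2326/3 ≈ 775.33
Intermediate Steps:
X(z, c) = 3*c - 6*c*z (X(z, c) = 3*((-2*z)*c + c) = 3*(-2*c*z + c) = 3*(c - 2*c*z) = 3*c - 6*c*z)
w(H) = 4*H (w(H) = H + 3*H*(1 - 2*0) = H + 3*H*(1 + 0) = H + 3*H*1 = H + 3*H = 4*H)
P(B, u) = B + 4/(-1 + B)
(78 - 1*(-38)) - 69*(-18 - P(-8, 6)) = (78 - 1*(-38)) - 69*(-18 - (4 - 8*(-1 - 8))/(-1 - 8)) = (78 + 38) - 69*(-18 - (4 - 8*(-9))/(-9)) = 116 - 69*(-18 - (-1)*(4 + 72)/9) = 116 - 69*(-18 - (-1)*76/9) = 116 - 69*(-18 - 1*(-76/9)) = 116 - 69*(-18 + 76/9) = 116 - 69*(-86/9) = 116 + 1978/3 = 2326/3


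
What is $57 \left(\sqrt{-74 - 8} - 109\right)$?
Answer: $-6213 + 57 i \sqrt{82} \approx -6213.0 + 516.16 i$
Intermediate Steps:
$57 \left(\sqrt{-74 - 8} - 109\right) = 57 \left(\sqrt{-82} - 109\right) = 57 \left(i \sqrt{82} - 109\right) = 57 \left(-109 + i \sqrt{82}\right) = -6213 + 57 i \sqrt{82}$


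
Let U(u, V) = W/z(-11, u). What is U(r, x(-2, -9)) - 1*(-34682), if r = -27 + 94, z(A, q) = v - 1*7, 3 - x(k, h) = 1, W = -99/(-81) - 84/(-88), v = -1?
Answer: 54935857/1584 ≈ 34682.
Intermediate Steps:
W = 431/198 (W = -99*(-1/81) - 84*(-1/88) = 11/9 + 21/22 = 431/198 ≈ 2.1768)
x(k, h) = 2 (x(k, h) = 3 - 1*1 = 3 - 1 = 2)
z(A, q) = -8 (z(A, q) = -1 - 1*7 = -1 - 7 = -8)
r = 67
U(u, V) = -431/1584 (U(u, V) = (431/198)/(-8) = (431/198)*(-⅛) = -431/1584)
U(r, x(-2, -9)) - 1*(-34682) = -431/1584 - 1*(-34682) = -431/1584 + 34682 = 54935857/1584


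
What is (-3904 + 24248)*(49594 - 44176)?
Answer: 110223792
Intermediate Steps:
(-3904 + 24248)*(49594 - 44176) = 20344*5418 = 110223792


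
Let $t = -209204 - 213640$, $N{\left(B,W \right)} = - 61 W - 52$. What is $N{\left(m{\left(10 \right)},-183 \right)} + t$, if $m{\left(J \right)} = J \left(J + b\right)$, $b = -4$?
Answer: $-411733$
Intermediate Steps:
$m{\left(J \right)} = J \left(-4 + J\right)$ ($m{\left(J \right)} = J \left(J - 4\right) = J \left(-4 + J\right)$)
$N{\left(B,W \right)} = -52 - 61 W$
$t = -422844$
$N{\left(m{\left(10 \right)},-183 \right)} + t = \left(-52 - -11163\right) - 422844 = \left(-52 + 11163\right) - 422844 = 11111 - 422844 = -411733$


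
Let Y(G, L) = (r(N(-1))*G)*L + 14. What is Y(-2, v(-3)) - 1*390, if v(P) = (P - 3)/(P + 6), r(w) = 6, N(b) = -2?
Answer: -352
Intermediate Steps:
v(P) = (-3 + P)/(6 + P)
Y(G, L) = 14 + 6*G*L (Y(G, L) = (6*G)*L + 14 = 6*G*L + 14 = 14 + 6*G*L)
Y(-2, v(-3)) - 1*390 = (14 + 6*(-2)*((-3 - 3)/(6 - 3))) - 1*390 = (14 + 6*(-2)*(-6/3)) - 390 = (14 + 6*(-2)*((1/3)*(-6))) - 390 = (14 + 6*(-2)*(-2)) - 390 = (14 + 24) - 390 = 38 - 390 = -352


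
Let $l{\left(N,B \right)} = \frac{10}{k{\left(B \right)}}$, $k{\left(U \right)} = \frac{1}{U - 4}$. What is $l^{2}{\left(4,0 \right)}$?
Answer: $1600$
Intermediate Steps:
$k{\left(U \right)} = \frac{1}{-4 + U}$
$l{\left(N,B \right)} = -40 + 10 B$ ($l{\left(N,B \right)} = \frac{10}{\frac{1}{-4 + B}} = 10 \left(-4 + B\right) = -40 + 10 B$)
$l^{2}{\left(4,0 \right)} = \left(-40 + 10 \cdot 0\right)^{2} = \left(-40 + 0\right)^{2} = \left(-40\right)^{2} = 1600$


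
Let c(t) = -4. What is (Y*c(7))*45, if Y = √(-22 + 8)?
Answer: -180*I*√14 ≈ -673.5*I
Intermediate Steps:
Y = I*√14 (Y = √(-14) = I*√14 ≈ 3.7417*I)
(Y*c(7))*45 = ((I*√14)*(-4))*45 = -4*I*√14*45 = -180*I*√14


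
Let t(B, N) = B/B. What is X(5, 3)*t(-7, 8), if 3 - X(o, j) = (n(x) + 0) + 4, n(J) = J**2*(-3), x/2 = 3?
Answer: 107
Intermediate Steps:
x = 6 (x = 2*3 = 6)
t(B, N) = 1
n(J) = -3*J**2
X(o, j) = 107 (X(o, j) = 3 - ((-3*6**2 + 0) + 4) = 3 - ((-3*36 + 0) + 4) = 3 - ((-108 + 0) + 4) = 3 - (-108 + 4) = 3 - 1*(-104) = 3 + 104 = 107)
X(5, 3)*t(-7, 8) = 107*1 = 107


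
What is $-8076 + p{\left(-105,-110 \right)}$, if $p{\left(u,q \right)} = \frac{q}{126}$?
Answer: $- \frac{508843}{63} \approx -8076.9$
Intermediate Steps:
$p{\left(u,q \right)} = \frac{q}{126}$ ($p{\left(u,q \right)} = q \frac{1}{126} = \frac{q}{126}$)
$-8076 + p{\left(-105,-110 \right)} = -8076 + \frac{1}{126} \left(-110\right) = -8076 - \frac{55}{63} = - \frac{508843}{63}$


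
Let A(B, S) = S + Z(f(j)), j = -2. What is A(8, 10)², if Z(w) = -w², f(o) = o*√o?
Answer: 324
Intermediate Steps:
f(o) = o^(3/2)
A(B, S) = 8 + S (A(B, S) = S - ((-2)^(3/2))² = S - (-2*I*√2)² = S - 1*(-8) = S + 8 = 8 + S)
A(8, 10)² = (8 + 10)² = 18² = 324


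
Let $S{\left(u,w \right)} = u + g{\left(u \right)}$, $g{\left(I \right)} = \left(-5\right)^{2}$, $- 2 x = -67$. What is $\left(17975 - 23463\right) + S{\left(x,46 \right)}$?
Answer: $- \frac{10859}{2} \approx -5429.5$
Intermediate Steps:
$x = \frac{67}{2}$ ($x = \left(- \frac{1}{2}\right) \left(-67\right) = \frac{67}{2} \approx 33.5$)
$g{\left(I \right)} = 25$
$S{\left(u,w \right)} = 25 + u$ ($S{\left(u,w \right)} = u + 25 = 25 + u$)
$\left(17975 - 23463\right) + S{\left(x,46 \right)} = \left(17975 - 23463\right) + \left(25 + \frac{67}{2}\right) = -5488 + \frac{117}{2} = - \frac{10859}{2}$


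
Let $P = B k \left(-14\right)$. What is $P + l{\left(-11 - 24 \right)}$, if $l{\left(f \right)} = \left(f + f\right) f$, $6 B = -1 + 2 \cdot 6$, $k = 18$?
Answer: $1988$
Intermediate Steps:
$B = \frac{11}{6}$ ($B = \frac{-1 + 2 \cdot 6}{6} = \frac{-1 + 12}{6} = \frac{1}{6} \cdot 11 = \frac{11}{6} \approx 1.8333$)
$P = -462$ ($P = \frac{11}{6} \cdot 18 \left(-14\right) = 33 \left(-14\right) = -462$)
$l{\left(f \right)} = 2 f^{2}$ ($l{\left(f \right)} = 2 f f = 2 f^{2}$)
$P + l{\left(-11 - 24 \right)} = -462 + 2 \left(-11 - 24\right)^{2} = -462 + 2 \left(-35\right)^{2} = -462 + 2 \cdot 1225 = -462 + 2450 = 1988$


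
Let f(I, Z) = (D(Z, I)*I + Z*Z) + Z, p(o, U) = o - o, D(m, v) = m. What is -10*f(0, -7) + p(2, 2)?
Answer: -420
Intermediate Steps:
p(o, U) = 0
f(I, Z) = Z + Z² + I*Z (f(I, Z) = (Z*I + Z*Z) + Z = (I*Z + Z²) + Z = (Z² + I*Z) + Z = Z + Z² + I*Z)
-10*f(0, -7) + p(2, 2) = -(-70)*(1 + 0 - 7) + 0 = -(-70)*(-6) + 0 = -10*42 + 0 = -420 + 0 = -420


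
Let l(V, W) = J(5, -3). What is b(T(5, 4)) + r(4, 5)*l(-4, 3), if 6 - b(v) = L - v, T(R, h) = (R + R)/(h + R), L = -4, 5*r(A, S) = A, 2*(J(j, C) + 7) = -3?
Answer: 194/45 ≈ 4.3111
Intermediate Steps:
J(j, C) = -17/2 (J(j, C) = -7 + (1/2)*(-3) = -7 - 3/2 = -17/2)
r(A, S) = A/5
T(R, h) = 2*R/(R + h) (T(R, h) = (2*R)/(R + h) = 2*R/(R + h))
l(V, W) = -17/2
b(v) = 10 + v (b(v) = 6 - (-4 - v) = 6 + (4 + v) = 10 + v)
b(T(5, 4)) + r(4, 5)*l(-4, 3) = (10 + 2*5/(5 + 4)) + ((1/5)*4)*(-17/2) = (10 + 2*5/9) + (4/5)*(-17/2) = (10 + 2*5*(1/9)) - 34/5 = (10 + 10/9) - 34/5 = 100/9 - 34/5 = 194/45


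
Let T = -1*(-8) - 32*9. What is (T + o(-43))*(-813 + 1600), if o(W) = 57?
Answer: -175501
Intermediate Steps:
T = -280 (T = 8 - 288 = -280)
(T + o(-43))*(-813 + 1600) = (-280 + 57)*(-813 + 1600) = -223*787 = -175501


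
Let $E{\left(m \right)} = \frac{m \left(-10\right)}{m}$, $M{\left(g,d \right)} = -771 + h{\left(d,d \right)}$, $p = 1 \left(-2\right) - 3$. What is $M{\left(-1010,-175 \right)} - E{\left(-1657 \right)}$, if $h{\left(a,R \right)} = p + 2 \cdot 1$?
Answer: $-764$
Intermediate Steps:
$p = -5$ ($p = -2 - 3 = -5$)
$h{\left(a,R \right)} = -3$ ($h{\left(a,R \right)} = -5 + 2 \cdot 1 = -5 + 2 = -3$)
$M{\left(g,d \right)} = -774$ ($M{\left(g,d \right)} = -771 - 3 = -774$)
$E{\left(m \right)} = -10$ ($E{\left(m \right)} = \frac{\left(-10\right) m}{m} = -10$)
$M{\left(-1010,-175 \right)} - E{\left(-1657 \right)} = -774 - -10 = -774 + 10 = -764$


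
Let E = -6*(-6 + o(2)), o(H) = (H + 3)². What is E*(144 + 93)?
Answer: -27018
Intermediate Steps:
o(H) = (3 + H)²
E = -114 (E = -6*(-6 + (3 + 2)²) = -6*(-6 + 5²) = -6*(-6 + 25) = -6*19 = -114)
E*(144 + 93) = -114*(144 + 93) = -114*237 = -27018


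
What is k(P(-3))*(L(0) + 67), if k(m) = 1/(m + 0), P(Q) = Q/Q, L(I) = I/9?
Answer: 67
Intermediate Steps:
L(I) = I/9 (L(I) = I*(⅑) = I/9)
P(Q) = 1
k(m) = 1/m
k(P(-3))*(L(0) + 67) = ((⅑)*0 + 67)/1 = 1*(0 + 67) = 1*67 = 67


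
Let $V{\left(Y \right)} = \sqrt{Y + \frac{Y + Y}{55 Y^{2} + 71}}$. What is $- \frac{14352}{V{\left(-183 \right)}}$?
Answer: $\frac{1196 i \sqrt{38805635282694}}{7022503} \approx 1060.9 i$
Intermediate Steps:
$V{\left(Y \right)} = \sqrt{Y + \frac{2 Y}{71 + 55 Y^{2}}}$
$- \frac{14352}{V{\left(-183 \right)}} = - \frac{14352}{\sqrt{- \frac{183 \left(73 + 55 \left(-183\right)^{2}\right)}{71 + 55 \left(-183\right)^{2}}}} = - \frac{14352}{\sqrt{- \frac{183 \left(73 + 55 \cdot 33489\right)}{71 + 55 \cdot 33489}}} = - \frac{14352}{\sqrt{- \frac{183 \left(73 + 1841895\right)}{71 + 1841895}}} = - \frac{14352}{\sqrt{\left(-183\right) \frac{1}{1841966} \cdot 1841968}} = - \frac{14352}{\sqrt{- \frac{168540072}{920983}}} = - \frac{14352}{\frac{2}{920983} i \sqrt{38805635282694}} = - 14352 \left(- \frac{i \sqrt{38805635282694}}{84270036}\right) = \frac{1196 i \sqrt{38805635282694}}{7022503}$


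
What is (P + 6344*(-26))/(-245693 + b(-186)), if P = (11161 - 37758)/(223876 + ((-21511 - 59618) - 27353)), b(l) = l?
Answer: 19033574533/28372961326 ≈ 0.67083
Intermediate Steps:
P = -26597/115394 (P = -26597/(223876 + (-81129 - 27353)) = -26597/(223876 - 108482) = -26597/115394 ≈ -0.23049)
(P + 6344*(-26))/(-245693 + b(-186)) = (-26597/115394 + 6344*(-26))/(-245693 - 186) = (-26597/115394 - 164944)/(-245879) = -19033574533/115394*(-1/245879) = 19033574533/28372961326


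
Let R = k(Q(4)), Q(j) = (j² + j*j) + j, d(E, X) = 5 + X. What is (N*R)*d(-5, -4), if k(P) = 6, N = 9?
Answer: 54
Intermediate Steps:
Q(j) = j + 2*j² (Q(j) = (j² + j²) + j = 2*j² + j = j + 2*j²)
R = 6
(N*R)*d(-5, -4) = (9*6)*(5 - 4) = 54*1 = 54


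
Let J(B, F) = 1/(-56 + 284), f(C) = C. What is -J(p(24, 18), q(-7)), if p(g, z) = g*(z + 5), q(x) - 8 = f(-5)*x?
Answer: -1/228 ≈ -0.0043860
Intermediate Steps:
q(x) = 8 - 5*x
p(g, z) = g*(5 + z)
J(B, F) = 1/228
-J(p(24, 18), q(-7)) = -1*1/228 = -1/228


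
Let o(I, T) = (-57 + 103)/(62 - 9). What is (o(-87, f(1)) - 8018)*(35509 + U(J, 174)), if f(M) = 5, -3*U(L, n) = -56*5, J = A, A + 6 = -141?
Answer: -15127716252/53 ≈ -2.8543e+8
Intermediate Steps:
A = -147 (A = -6 - 141 = -147)
J = -147
U(L, n) = 280/3 (U(L, n) = -(-56)*5/3 = -1/3*(-280) = 280/3)
o(I, T) = 46/53
(o(-87, f(1)) - 8018)*(35509 + U(J, 174)) = (46/53 - 8018)*(35509 + 280/3) = -424908/53*106807/3 = -15127716252/53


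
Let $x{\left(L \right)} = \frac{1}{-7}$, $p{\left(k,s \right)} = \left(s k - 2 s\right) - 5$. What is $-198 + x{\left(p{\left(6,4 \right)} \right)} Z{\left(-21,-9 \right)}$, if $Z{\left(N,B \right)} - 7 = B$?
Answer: $- \frac{1384}{7} \approx -197.71$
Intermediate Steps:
$Z{\left(N,B \right)} = 7 + B$
$p{\left(k,s \right)} = -5 - 2 s + k s$ ($p{\left(k,s \right)} = \left(k s - 2 s\right) - 5 = \left(- 2 s + k s\right) - 5 = -5 - 2 s + k s$)
$x{\left(L \right)} = - \frac{1}{7}$
$-198 + x{\left(p{\left(6,4 \right)} \right)} Z{\left(-21,-9 \right)} = -198 - \frac{7 - 9}{7} = -198 - - \frac{2}{7} = -198 + \frac{2}{7} = - \frac{1384}{7}$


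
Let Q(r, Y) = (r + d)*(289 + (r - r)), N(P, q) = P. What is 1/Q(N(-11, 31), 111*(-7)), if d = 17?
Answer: 1/1734 ≈ 0.00057670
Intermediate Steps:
Q(r, Y) = 4913 + 289*r (Q(r, Y) = (r + 17)*(289 + (r - r)) = (17 + r)*(289 + 0) = (17 + r)*289 = 4913 + 289*r)
1/Q(N(-11, 31), 111*(-7)) = 1/(4913 + 289*(-11)) = 1/(4913 - 3179) = 1/1734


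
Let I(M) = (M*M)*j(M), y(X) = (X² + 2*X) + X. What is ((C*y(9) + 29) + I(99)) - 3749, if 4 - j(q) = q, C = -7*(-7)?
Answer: -929523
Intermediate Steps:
C = 49
y(X) = X² + 3*X
j(q) = 4 - q
I(M) = M²*(4 - M) (I(M) = (M*M)*(4 - M) = M²*(4 - M))
((C*y(9) + 29) + I(99)) - 3749 = ((49*(9*(3 + 9)) + 29) + 99²*(4 - 1*99)) - 3749 = ((49*(9*12) + 29) + 9801*(4 - 99)) - 3749 = ((49*108 + 29) + 9801*(-95)) - 3749 = ((5292 + 29) - 931095) - 3749 = (5321 - 931095) - 3749 = -925774 - 3749 = -929523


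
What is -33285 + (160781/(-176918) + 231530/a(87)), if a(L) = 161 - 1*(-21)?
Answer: -5663811441/176918 ≈ -32014.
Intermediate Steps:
a(L) = 182 (a(L) = 161 + 21 = 182)
-33285 + (160781/(-176918) + 231530/a(87)) = -33285 + (160781/(-176918) + 231530/182) = -33285 + (160781*(-1/176918) + 231530*(1/182)) = -33285 + (-160781/176918 + 8905/7) = -33285 + 224904189/176918 = -5663811441/176918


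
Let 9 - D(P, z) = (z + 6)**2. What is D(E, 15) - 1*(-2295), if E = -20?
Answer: 1863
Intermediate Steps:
D(P, z) = 9 - (6 + z)**2 (D(P, z) = 9 - (z + 6)**2 = 9 - (6 + z)**2)
D(E, 15) - 1*(-2295) = (9 - (6 + 15)**2) - 1*(-2295) = (9 - 1*21**2) + 2295 = (9 - 1*441) + 2295 = (9 - 441) + 2295 = -432 + 2295 = 1863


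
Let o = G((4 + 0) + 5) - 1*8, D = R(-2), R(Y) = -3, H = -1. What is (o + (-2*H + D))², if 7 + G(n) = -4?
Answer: 400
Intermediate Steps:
G(n) = -11 (G(n) = -7 - 4 = -11)
D = -3
o = -19 (o = -11 - 1*8 = -11 - 8 = -19)
(o + (-2*H + D))² = (-19 + (-2*(-1) - 3))² = (-19 + (2 - 3))² = (-19 - 1)² = (-20)² = 400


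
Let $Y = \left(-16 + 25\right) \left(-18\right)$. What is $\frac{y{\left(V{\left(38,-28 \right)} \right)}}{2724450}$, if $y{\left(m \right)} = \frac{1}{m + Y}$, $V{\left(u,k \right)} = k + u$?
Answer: $- \frac{1}{414116400} \approx -2.4148 \cdot 10^{-9}$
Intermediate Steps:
$Y = -162$ ($Y = 9 \left(-18\right) = -162$)
$y{\left(m \right)} = \frac{1}{-162 + m}$ ($y{\left(m \right)} = \frac{1}{m - 162} = \frac{1}{-162 + m}$)
$\frac{y{\left(V{\left(38,-28 \right)} \right)}}{2724450} = \frac{1}{\left(-162 + \left(-28 + 38\right)\right) 2724450} = \frac{1}{-162 + 10} \cdot \frac{1}{2724450} = \frac{1}{-152} \cdot \frac{1}{2724450} = \left(- \frac{1}{152}\right) \frac{1}{2724450} = - \frac{1}{414116400}$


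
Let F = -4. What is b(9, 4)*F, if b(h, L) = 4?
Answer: -16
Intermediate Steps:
b(9, 4)*F = 4*(-4) = -16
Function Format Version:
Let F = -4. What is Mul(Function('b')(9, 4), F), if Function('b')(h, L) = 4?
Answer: -16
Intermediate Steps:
Mul(Function('b')(9, 4), F) = Mul(4, -4) = -16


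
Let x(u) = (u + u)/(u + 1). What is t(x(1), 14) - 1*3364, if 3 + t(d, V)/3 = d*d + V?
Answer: -3328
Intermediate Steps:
x(u) = 2*u/(1 + u) (x(u) = (2*u)/(1 + u) = 2*u/(1 + u))
t(d, V) = -9 + 3*V + 3*d² (t(d, V) = -9 + 3*(d*d + V) = -9 + 3*(d² + V) = -9 + 3*(V + d²) = -9 + (3*V + 3*d²) = -9 + 3*V + 3*d²)
t(x(1), 14) - 1*3364 = (-9 + 3*14 + 3*(2*1/(1 + 1))²) - 1*3364 = (-9 + 42 + 3*(2*1/2)²) - 3364 = (-9 + 42 + 3*(2*1*(½))²) - 3364 = (-9 + 42 + 3*1²) - 3364 = (-9 + 42 + 3*1) - 3364 = (-9 + 42 + 3) - 3364 = 36 - 3364 = -3328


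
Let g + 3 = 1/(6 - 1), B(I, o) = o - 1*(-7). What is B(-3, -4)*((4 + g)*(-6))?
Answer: -108/5 ≈ -21.600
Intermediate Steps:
B(I, o) = 7 + o (B(I, o) = o + 7 = 7 + o)
g = -14/5 (g = -3 + 1/(6 - 1) = -3 + 1/5 = -14/5 ≈ -2.8000)
B(-3, -4)*((4 + g)*(-6)) = (7 - 4)*((4 - 14/5)*(-6)) = 3*((6/5)*(-6)) = 3*(-36/5) = -108/5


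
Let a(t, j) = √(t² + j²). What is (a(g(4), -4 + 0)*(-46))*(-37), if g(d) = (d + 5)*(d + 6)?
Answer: 3404*√2029 ≈ 1.5333e+5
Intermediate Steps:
g(d) = (5 + d)*(6 + d)
a(t, j) = √(j² + t²)
(a(g(4), -4 + 0)*(-46))*(-37) = (√((-4 + 0)² + (30 + 4² + 11*4)²)*(-46))*(-37) = (√((-4)² + (30 + 16 + 44)²)*(-46))*(-37) = (√(16 + 90²)*(-46))*(-37) = (√(16 + 8100)*(-46))*(-37) = (√8116*(-46))*(-37) = ((2*√2029)*(-46))*(-37) = -92*√2029*(-37) = 3404*√2029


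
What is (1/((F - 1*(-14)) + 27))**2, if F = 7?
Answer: 1/2304 ≈ 0.00043403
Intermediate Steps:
(1/((F - 1*(-14)) + 27))**2 = (1/((7 - 1*(-14)) + 27))**2 = (1/((7 + 14) + 27))**2 = (1/(21 + 27))**2 = (1/48)**2 = 1/2304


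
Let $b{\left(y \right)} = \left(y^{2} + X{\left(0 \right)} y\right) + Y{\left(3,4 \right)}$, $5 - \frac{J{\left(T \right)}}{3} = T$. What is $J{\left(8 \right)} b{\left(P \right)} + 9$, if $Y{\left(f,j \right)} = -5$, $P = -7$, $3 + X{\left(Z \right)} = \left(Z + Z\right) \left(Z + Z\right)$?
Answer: $-576$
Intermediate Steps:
$X{\left(Z \right)} = -3 + 4 Z^{2}$ ($X{\left(Z \right)} = -3 + \left(Z + Z\right) \left(Z + Z\right) = -3 + 2 Z 2 Z = -3 + 4 Z^{2}$)
$J{\left(T \right)} = 15 - 3 T$
$b{\left(y \right)} = -5 + y^{2} - 3 y$ ($b{\left(y \right)} = \left(y^{2} + \left(-3 + 4 \cdot 0^{2}\right) y\right) - 5 = \left(y^{2} + \left(-3 + 4 \cdot 0\right) y\right) - 5 = \left(y^{2} + \left(-3 + 0\right) y\right) - 5 = \left(y^{2} - 3 y\right) - 5 = -5 + y^{2} - 3 y$)
$J{\left(8 \right)} b{\left(P \right)} + 9 = \left(15 - 24\right) \left(-5 + \left(-7\right)^{2} - -21\right) + 9 = \left(15 - 24\right) \left(-5 + 49 + 21\right) + 9 = \left(-9\right) 65 + 9 = -585 + 9 = -576$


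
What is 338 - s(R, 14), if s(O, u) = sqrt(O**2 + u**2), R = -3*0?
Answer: 324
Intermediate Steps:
R = 0
338 - s(R, 14) = 338 - sqrt(0**2 + 14**2) = 338 - sqrt(0 + 196) = 338 - sqrt(196) = 338 - 1*14 = 338 - 14 = 324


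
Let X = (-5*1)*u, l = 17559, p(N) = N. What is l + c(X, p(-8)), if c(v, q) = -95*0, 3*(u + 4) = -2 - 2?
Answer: 17559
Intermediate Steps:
u = -16/3 (u = -4 + (-2 - 2)/3 = -4 + (1/3)*(-4) = -4 - 4/3 = -16/3 ≈ -5.3333)
X = 80/3 (X = -5*1*(-16/3) = -5*(-16/3) = 80/3 ≈ 26.667)
c(v, q) = 0
l + c(X, p(-8)) = 17559 + 0 = 17559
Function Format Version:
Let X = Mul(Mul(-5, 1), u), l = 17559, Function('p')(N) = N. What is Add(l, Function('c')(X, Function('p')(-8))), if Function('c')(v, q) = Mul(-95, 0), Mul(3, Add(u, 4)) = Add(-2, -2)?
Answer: 17559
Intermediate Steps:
u = Rational(-16, 3) (u = Add(-4, Mul(Rational(1, 3), Add(-2, -2))) = Add(-4, Mul(Rational(1, 3), -4)) = Add(-4, Rational(-4, 3)) = Rational(-16, 3) ≈ -5.3333)
X = Rational(80, 3) (X = Mul(Mul(-5, 1), Rational(-16, 3)) = Mul(-5, Rational(-16, 3)) = Rational(80, 3) ≈ 26.667)
Function('c')(v, q) = 0
Add(l, Function('c')(X, Function('p')(-8))) = Add(17559, 0) = 17559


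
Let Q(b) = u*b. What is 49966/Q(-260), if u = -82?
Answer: 24983/10660 ≈ 2.3436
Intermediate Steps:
Q(b) = -82*b
49966/Q(-260) = 49966/((-82*(-260))) = 49966/21320 = 49966*(1/21320) = 24983/10660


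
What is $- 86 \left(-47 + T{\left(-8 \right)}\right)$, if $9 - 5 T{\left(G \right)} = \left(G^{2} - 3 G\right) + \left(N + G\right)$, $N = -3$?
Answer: $\frac{26058}{5} \approx 5211.6$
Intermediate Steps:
$T{\left(G \right)} = \frac{12}{5} - \frac{G^{2}}{5} + \frac{2 G}{5}$ ($T{\left(G \right)} = \frac{9}{5} - \frac{\left(G^{2} - 3 G\right) + \left(-3 + G\right)}{5} = \frac{9}{5} - \frac{-3 + G^{2} - 2 G}{5} = \frac{9}{5} + \left(\frac{3}{5} - \frac{G^{2}}{5} + \frac{2 G}{5}\right) = \frac{12}{5} - \frac{G^{2}}{5} + \frac{2 G}{5}$)
$- 86 \left(-47 + T{\left(-8 \right)}\right) = - 86 \left(-47 + \left(\frac{12}{5} - \frac{\left(-8\right)^{2}}{5} + \frac{2}{5} \left(-8\right)\right)\right) = - 86 \left(-47 - \frac{68}{5}\right) = \left(-86\right) \left(- \frac{303}{5}\right) = \frac{26058}{5}$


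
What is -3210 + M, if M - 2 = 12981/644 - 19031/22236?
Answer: -2853882445/894999 ≈ -3188.7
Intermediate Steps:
M = 19064345/894999 (M = 2 + (12981/644 - 19031/22236) = 2 + 17274347/894999 = 19064345/894999 ≈ 21.301)
-3210 + M = -3210 + 19064345/894999 = -2853882445/894999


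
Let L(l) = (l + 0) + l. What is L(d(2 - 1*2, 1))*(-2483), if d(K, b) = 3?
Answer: -14898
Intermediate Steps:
L(l) = 2*l (L(l) = l + l = 2*l)
L(d(2 - 1*2, 1))*(-2483) = (2*3)*(-2483) = 6*(-2483) = -14898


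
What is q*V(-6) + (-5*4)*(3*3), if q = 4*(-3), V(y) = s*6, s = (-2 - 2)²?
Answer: -1332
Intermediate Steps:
s = 16 (s = (-4)² = 16)
V(y) = 96 (V(y) = 16*6 = 96)
q = -12
q*V(-6) + (-5*4)*(3*3) = -12*96 + (-5*4)*(3*3) = -1152 - 20*9 = -1152 - 180 = -1332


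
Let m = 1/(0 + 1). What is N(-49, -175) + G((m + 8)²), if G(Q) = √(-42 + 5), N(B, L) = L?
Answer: -175 + I*√37 ≈ -175.0 + 6.0828*I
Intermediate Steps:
m = 1 (m = 1/1 = 1)
G(Q) = I*√37 (G(Q) = √(-37) = I*√37)
N(-49, -175) + G((m + 8)²) = -175 + I*√37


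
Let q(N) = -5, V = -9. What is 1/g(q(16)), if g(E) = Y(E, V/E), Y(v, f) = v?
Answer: -1/5 ≈ -0.20000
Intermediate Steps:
g(E) = E
1/g(q(16)) = 1/(-5) = -1/5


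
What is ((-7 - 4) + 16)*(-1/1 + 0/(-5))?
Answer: -5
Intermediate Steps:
((-7 - 4) + 16)*(-1/1 + 0/(-5)) = (-11 + 16)*(-1*1 + 0*(-⅕)) = 5*(-1 + 0) = 5*(-1) = -5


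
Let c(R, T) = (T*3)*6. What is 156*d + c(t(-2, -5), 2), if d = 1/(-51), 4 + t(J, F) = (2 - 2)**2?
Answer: 560/17 ≈ 32.941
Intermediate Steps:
t(J, F) = -4 (t(J, F) = -4 + (2 - 2)**2 = -4 + 0**2 = -4 + 0 = -4)
c(R, T) = 18*T (c(R, T) = (3*T)*6 = 18*T)
d = -1/51 ≈ -0.019608
156*d + c(t(-2, -5), 2) = 156*(-1/51) + 18*2 = -52/17 + 36 = 560/17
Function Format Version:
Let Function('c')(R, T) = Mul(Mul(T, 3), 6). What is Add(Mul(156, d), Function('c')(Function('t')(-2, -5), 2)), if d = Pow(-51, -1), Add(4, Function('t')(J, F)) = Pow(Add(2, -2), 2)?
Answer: Rational(560, 17) ≈ 32.941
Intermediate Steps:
Function('t')(J, F) = -4 (Function('t')(J, F) = Add(-4, Pow(Add(2, -2), 2)) = Add(-4, Pow(0, 2)) = Add(-4, 0) = -4)
Function('c')(R, T) = Mul(18, T) (Function('c')(R, T) = Mul(Mul(3, T), 6) = Mul(18, T))
d = Rational(-1, 51) ≈ -0.019608
Add(Mul(156, d), Function('c')(Function('t')(-2, -5), 2)) = Add(Mul(156, Rational(-1, 51)), Mul(18, 2)) = Add(Rational(-52, 17), 36) = Rational(560, 17)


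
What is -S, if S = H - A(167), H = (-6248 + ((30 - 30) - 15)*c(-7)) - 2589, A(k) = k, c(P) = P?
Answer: 8899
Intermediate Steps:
H = -8732 (H = (-6248 + ((30 - 30) - 15)*(-7)) - 2589 = (-6248 + (0 - 15)*(-7)) - 2589 = (-6248 - 15*(-7)) - 2589 = (-6248 + 105) - 2589 = -6143 - 2589 = -8732)
S = -8899 (S = -8732 - 1*167 = -8732 - 167 = -8899)
-S = -1*(-8899) = 8899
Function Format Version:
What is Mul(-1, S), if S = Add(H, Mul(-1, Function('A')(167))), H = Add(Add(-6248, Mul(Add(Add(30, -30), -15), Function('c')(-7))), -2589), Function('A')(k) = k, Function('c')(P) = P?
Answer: 8899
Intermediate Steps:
H = -8732 (H = Add(Add(-6248, Mul(Add(Add(30, -30), -15), -7)), -2589) = Add(Add(-6248, Mul(Add(0, -15), -7)), -2589) = Add(Add(-6248, Mul(-15, -7)), -2589) = Add(Add(-6248, 105), -2589) = Add(-6143, -2589) = -8732)
S = -8899 (S = Add(-8732, Mul(-1, 167)) = Add(-8732, -167) = -8899)
Mul(-1, S) = Mul(-1, -8899) = 8899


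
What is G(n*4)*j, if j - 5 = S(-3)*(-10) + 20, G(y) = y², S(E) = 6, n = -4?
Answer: -8960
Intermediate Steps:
j = -35 (j = 5 + (6*(-10) + 20) = 5 + (-60 + 20) = 5 - 40 = -35)
G(n*4)*j = (-4*4)²*(-35) = (-16)²*(-35) = 256*(-35) = -8960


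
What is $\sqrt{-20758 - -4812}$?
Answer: $i \sqrt{15946} \approx 126.28 i$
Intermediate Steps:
$\sqrt{-20758 - -4812} = \sqrt{-20758 + \left(4902 - 90\right)} = \sqrt{-20758 + 4812} = \sqrt{-15946} = i \sqrt{15946}$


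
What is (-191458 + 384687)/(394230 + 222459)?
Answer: 193229/616689 ≈ 0.31333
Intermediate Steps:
(-191458 + 384687)/(394230 + 222459) = 193229/616689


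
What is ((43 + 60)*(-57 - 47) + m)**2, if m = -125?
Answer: 117440569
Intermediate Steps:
((43 + 60)*(-57 - 47) + m)**2 = ((43 + 60)*(-57 - 47) - 125)**2 = (103*(-104) - 125)**2 = (-10712 - 125)**2 = (-10837)**2 = 117440569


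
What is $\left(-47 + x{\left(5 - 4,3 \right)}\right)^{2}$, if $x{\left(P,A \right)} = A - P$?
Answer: $2025$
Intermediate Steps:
$\left(-47 + x{\left(5 - 4,3 \right)}\right)^{2} = \left(-47 + \left(3 - \left(5 - 4\right)\right)\right)^{2} = \left(-47 + \left(3 - 1\right)\right)^{2} = \left(-47 + 2\right)^{2} = \left(-45\right)^{2} = 2025$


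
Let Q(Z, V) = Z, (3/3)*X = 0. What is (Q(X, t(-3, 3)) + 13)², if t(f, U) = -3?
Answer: 169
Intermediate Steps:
X = 0
(Q(X, t(-3, 3)) + 13)² = (0 + 13)² = 13² = 169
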